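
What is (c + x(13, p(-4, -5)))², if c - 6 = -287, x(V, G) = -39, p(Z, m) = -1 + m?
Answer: 102400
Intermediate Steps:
c = -281 (c = 6 - 287 = -281)
(c + x(13, p(-4, -5)))² = (-281 - 39)² = (-320)² = 102400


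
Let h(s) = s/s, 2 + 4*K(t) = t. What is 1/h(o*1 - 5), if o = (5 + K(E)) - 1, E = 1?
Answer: 1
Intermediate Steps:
K(t) = -1/2 + t/4
o = 15/4 (o = (5 + (-1/2 + (1/4)*1)) - 1 = (5 + (-1/2 + 1/4)) - 1 = (5 - 1/4) - 1 = 19/4 - 1 = 15/4 ≈ 3.7500)
h(s) = 1
1/h(o*1 - 5) = 1/1 = 1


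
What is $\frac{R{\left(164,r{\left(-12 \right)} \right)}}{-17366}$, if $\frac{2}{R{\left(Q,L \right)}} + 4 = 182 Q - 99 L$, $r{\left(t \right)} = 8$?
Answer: $- \frac{1}{252258516} \approx -3.9642 \cdot 10^{-9}$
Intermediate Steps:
$R{\left(Q,L \right)} = \frac{2}{-4 - 99 L + 182 Q}$ ($R{\left(Q,L \right)} = \frac{2}{-4 - \left(- 182 Q + 99 L\right)} = \frac{2}{-4 - 99 L + 182 Q}$)
$\frac{R{\left(164,r{\left(-12 \right)} \right)}}{-17366} = \frac{\left(-2\right) \frac{1}{4 - 29848 + 99 \cdot 8}}{-17366} = - \frac{2}{4 - 29848 + 792} \left(- \frac{1}{17366}\right) = - \frac{2}{-29052} \left(- \frac{1}{17366}\right) = \left(-2\right) \left(- \frac{1}{29052}\right) \left(- \frac{1}{17366}\right) = \frac{1}{14526} \left(- \frac{1}{17366}\right) = - \frac{1}{252258516}$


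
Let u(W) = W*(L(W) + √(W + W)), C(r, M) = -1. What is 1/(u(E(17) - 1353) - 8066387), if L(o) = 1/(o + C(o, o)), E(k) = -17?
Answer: -15161909848797/122311483789705798849 + 5150216340*I*√685/122311483789705798849 ≈ -1.2396e-7 + 1.1021e-9*I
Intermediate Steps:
L(o) = 1/(-1 + o) (L(o) = 1/(o - 1) = 1/(-1 + o))
u(W) = W*(1/(-1 + W) + √2*√W) (u(W) = W*(1/(-1 + W) + √(W + W)) = W*(1/(-1 + W) + √(2*W)) = W*(1/(-1 + W) + √2*√W))
1/(u(E(17) - 1353) - 8066387) = 1/(((-17 - 1353) + √2*(-17 - 1353)^(3/2)*(-1 + (-17 - 1353)))/(-1 + (-17 - 1353)) - 8066387) = 1/((-1370 + √2*(-1370)^(3/2)*(-1 - 1370))/(-1 - 1370) - 8066387) = 1/((-1370 + √2*(-1370*I*√1370)*(-1371))/(-1371) - 8066387) = 1/(-(-1370 + 3756540*I*√685)/1371 - 8066387) = 1/((1370/1371 - 2740*I*√685) - 8066387) = 1/(-11059015207/1371 - 2740*I*√685)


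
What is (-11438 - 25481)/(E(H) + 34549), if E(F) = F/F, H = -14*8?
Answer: -36919/34550 ≈ -1.0686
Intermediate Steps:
H = -112
E(F) = 1
(-11438 - 25481)/(E(H) + 34549) = (-11438 - 25481)/(1 + 34549) = -36919/34550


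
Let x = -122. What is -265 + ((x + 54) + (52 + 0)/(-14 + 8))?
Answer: -1025/3 ≈ -341.67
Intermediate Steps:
-265 + ((x + 54) + (52 + 0)/(-14 + 8)) = -265 + ((-122 + 54) + (52 + 0)/(-14 + 8)) = -265 + (-68 + 52/(-6)) = -265 + (-68 + 52*(-1/6)) = -265 + (-68 - 26/3) = -265 - 230/3 = -1025/3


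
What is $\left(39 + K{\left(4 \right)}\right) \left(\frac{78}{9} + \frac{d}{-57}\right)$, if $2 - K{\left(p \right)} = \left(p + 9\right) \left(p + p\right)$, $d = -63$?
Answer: $- \frac{11697}{19} \approx -615.63$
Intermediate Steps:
$K{\left(p \right)} = 2 - 2 p \left(9 + p\right)$ ($K{\left(p \right)} = 2 - \left(p + 9\right) \left(p + p\right) = 2 - \left(9 + p\right) 2 p = 2 - 2 p \left(9 + p\right)$)
$\left(39 + K{\left(4 \right)}\right) \left(\frac{78}{9} + \frac{d}{-57}\right) = \left(39 - \left(70 + 32\right)\right) \left(\frac{78}{9} - \frac{63}{-57}\right) = \left(39 - 102\right) \left(78 \cdot \frac{1}{9} - - \frac{21}{19}\right) = \left(39 - 102\right) \left(\frac{26}{3} + \frac{21}{19}\right) = \left(39 - 102\right) \frac{557}{57} = \left(-63\right) \frac{557}{57} = - \frac{11697}{19}$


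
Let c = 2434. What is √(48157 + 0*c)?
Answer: √48157 ≈ 219.45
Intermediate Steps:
√(48157 + 0*c) = √(48157 + 0*2434) = √(48157 + 0) = √48157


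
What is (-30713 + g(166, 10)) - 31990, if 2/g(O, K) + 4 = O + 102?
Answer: -8276795/132 ≈ -62703.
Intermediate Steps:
g(O, K) = 2/(98 + O) (g(O, K) = 2/(-4 + (O + 102)) = 2/(-4 + (102 + O)) = 2/(98 + O))
(-30713 + g(166, 10)) - 31990 = (-30713 + 2/(98 + 166)) - 31990 = (-30713 + 2/264) - 31990 = (-30713 + 2*(1/264)) - 31990 = (-30713 + 1/132) - 31990 = -4054115/132 - 31990 = -8276795/132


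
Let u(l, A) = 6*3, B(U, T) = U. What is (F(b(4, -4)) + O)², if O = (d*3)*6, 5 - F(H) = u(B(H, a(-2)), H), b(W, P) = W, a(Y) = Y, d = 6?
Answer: 9025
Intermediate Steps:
u(l, A) = 18
F(H) = -13 (F(H) = 5 - 1*18 = 5 - 18 = -13)
O = 108 (O = (6*3)*6 = 18*6 = 108)
(F(b(4, -4)) + O)² = (-13 + 108)² = 95² = 9025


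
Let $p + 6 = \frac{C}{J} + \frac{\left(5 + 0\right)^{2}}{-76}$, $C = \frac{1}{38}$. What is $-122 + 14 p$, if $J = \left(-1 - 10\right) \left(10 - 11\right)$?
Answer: $- \frac{88019}{418} \approx -210.57$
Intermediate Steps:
$J = 11$ ($J = \left(-11\right) \left(-1\right) = 11$)
$C = \frac{1}{38} \approx 0.026316$
$p = - \frac{5289}{836}$ ($p = -6 + \left(\frac{1}{38 \cdot 11} + \frac{\left(5 + 0\right)^{2}}{-76}\right) = -6 + \left(\frac{1}{38} \cdot \frac{1}{11} + 5^{2} \left(- \frac{1}{76}\right)\right) = -6 + \left(\frac{1}{418} + 25 \left(- \frac{1}{76}\right)\right) = -6 + \left(\frac{1}{418} - \frac{25}{76}\right) = -6 - \frac{273}{836} = - \frac{5289}{836} \approx -6.3266$)
$-122 + 14 p = -122 + 14 \left(- \frac{5289}{836}\right) = -122 - \frac{37023}{418} = - \frac{88019}{418}$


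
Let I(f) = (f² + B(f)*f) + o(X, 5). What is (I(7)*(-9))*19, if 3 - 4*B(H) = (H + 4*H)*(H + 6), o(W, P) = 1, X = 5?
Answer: 126711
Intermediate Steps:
B(H) = ¾ - 5*H*(6 + H)/4 (B(H) = ¾ - (H + 4*H)*(H + 6)/4 = ¾ - 5*H*(6 + H)/4)
I(f) = 1 + f² + f*(¾ - 15*f/2 - 5*f²/4) (I(f) = (f² + (¾ - 15*f/2 - 5*f²/4)*f) + 1 = (f² + f*(¾ - 15*f/2 - 5*f²/4)) + 1 = 1 + f² + f*(¾ - 15*f/2 - 5*f²/4))
(I(7)*(-9))*19 = ((1 - 13/2*7² - 5/4*7³ + (¾)*7)*(-9))*19 = ((1 - 13/2*49 - 5/4*343 + 21/4)*(-9))*19 = ((1 - 637/2 - 1715/4 + 21/4)*(-9))*19 = -741*(-9)*19 = 6669*19 = 126711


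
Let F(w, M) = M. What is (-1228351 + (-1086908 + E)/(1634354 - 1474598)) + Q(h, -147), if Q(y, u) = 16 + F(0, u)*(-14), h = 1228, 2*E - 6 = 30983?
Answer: -391812359651/319512 ≈ -1.2263e+6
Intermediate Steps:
E = 30989/2 (E = 3 + (½)*30983 = 3 + 30983/2 = 30989/2 ≈ 15495.)
Q(y, u) = 16 - 14*u (Q(y, u) = 16 + u*(-14) = 16 - 14*u)
(-1228351 + (-1086908 + E)/(1634354 - 1474598)) + Q(h, -147) = (-1228351 + (-1086908 + 30989/2)/(1634354 - 1474598)) + (16 - 14*(-147)) = (-1228351 - 2142827/2/159756) + (16 + 2058) = (-1228351 - 2142827/2*1/159756) + 2074 = (-1228351 - 2142827/319512) + 2074 = -392475027539/319512 + 2074 = -391812359651/319512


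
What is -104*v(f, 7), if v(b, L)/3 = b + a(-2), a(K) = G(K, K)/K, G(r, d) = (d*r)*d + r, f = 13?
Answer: -5616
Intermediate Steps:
G(r, d) = r + r*d² (G(r, d) = r*d² + r = r + r*d²)
a(K) = 1 + K² (a(K) = (K*(1 + K²))/K = 1 + K²)
v(b, L) = 15 + 3*b (v(b, L) = 3*(b + (1 + (-2)²)) = 3*(b + (1 + 4)) = 3*(b + 5) = 3*(5 + b) = 15 + 3*b)
-104*v(f, 7) = -104*(15 + 3*13) = -104*(15 + 39) = -104*54 = -5616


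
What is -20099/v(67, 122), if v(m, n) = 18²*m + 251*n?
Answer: -20099/52330 ≈ -0.38408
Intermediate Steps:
v(m, n) = 251*n + 324*m (v(m, n) = 324*m + 251*n = 251*n + 324*m)
-20099/v(67, 122) = -20099/(251*122 + 324*67) = -20099/(30622 + 21708) = -20099/52330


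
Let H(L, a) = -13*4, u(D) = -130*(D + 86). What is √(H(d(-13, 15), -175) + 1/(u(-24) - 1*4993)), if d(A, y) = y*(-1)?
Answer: I*√8859815121/13053 ≈ 7.2111*I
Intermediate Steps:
u(D) = -11180 - 130*D (u(D) = -130*(86 + D) = -11180 - 130*D)
d(A, y) = -y
H(L, a) = -52
√(H(d(-13, 15), -175) + 1/(u(-24) - 1*4993)) = √(-52 + 1/((-11180 - 130*(-24)) - 1*4993)) = √(-52 + 1/((-11180 + 3120) - 4993)) = √(-52 + 1/(-8060 - 4993)) = √(-52 + 1/(-13053)) = √(-52 - 1/13053) = √(-678757/13053) = I*√8859815121/13053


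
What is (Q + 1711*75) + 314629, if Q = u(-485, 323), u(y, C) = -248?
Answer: 442706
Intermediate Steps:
Q = -248
(Q + 1711*75) + 314629 = (-248 + 1711*75) + 314629 = (-248 + 128325) + 314629 = 128077 + 314629 = 442706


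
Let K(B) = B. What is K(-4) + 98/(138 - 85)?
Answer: -114/53 ≈ -2.1509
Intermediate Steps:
K(-4) + 98/(138 - 85) = -4 + 98/(138 - 85) = -4 + 98/53 = -114/53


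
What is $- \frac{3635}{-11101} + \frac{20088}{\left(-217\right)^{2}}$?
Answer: $\frac{12715013}{16862419} \approx 0.75404$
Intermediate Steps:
$- \frac{3635}{-11101} + \frac{20088}{\left(-217\right)^{2}} = \left(-3635\right) \left(- \frac{1}{11101}\right) + \frac{20088}{47089} = \frac{3635}{11101} + 20088 \cdot \frac{1}{47089} = \frac{3635}{11101} + \frac{648}{1519} = \frac{12715013}{16862419}$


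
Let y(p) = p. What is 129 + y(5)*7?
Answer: 164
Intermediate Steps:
129 + y(5)*7 = 129 + 5*7 = 129 + 35 = 164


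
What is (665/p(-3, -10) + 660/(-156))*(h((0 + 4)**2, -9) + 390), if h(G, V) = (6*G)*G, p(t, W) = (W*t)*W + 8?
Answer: -23790915/1898 ≈ -12535.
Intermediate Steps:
p(t, W) = 8 + t*W**2 (p(t, W) = t*W**2 + 8 = 8 + t*W**2)
h(G, V) = 6*G**2
(665/p(-3, -10) + 660/(-156))*(h((0 + 4)**2, -9) + 390) = (665/(8 - 3*(-10)**2) + 660/(-156))*(6*((0 + 4)**2)**2 + 390) = (665/(8 - 3*100) + 660*(-1/156))*(6*(4**2)**2 + 390) = (665/(8 - 300) - 55/13)*(6*16**2 + 390) = (665/(-292) - 55/13)*(6*256 + 390) = (665*(-1/292) - 55/13)*(1536 + 390) = (-665/292 - 55/13)*1926 = -24705/3796*1926 = -23790915/1898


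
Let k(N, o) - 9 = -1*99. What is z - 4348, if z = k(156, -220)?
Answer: -4438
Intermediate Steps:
k(N, o) = -90 (k(N, o) = 9 - 1*99 = 9 - 99 = -90)
z = -90
z - 4348 = -90 - 4348 = -4438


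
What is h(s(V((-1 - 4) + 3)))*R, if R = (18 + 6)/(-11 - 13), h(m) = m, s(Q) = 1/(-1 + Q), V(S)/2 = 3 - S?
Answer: -⅑ ≈ -0.11111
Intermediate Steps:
V(S) = 6 - 2*S (V(S) = 2*(3 - S) = 6 - 2*S)
R = -1 (R = 24/(-24) = 24*(-1/24) = -1)
h(s(V((-1 - 4) + 3)))*R = -1/(-1 + (6 - 2*((-1 - 4) + 3))) = -1/(-1 + (6 - 2*(-5 + 3))) = -1/(-1 + (6 - 2*(-2))) = -1/(-1 + (6 + 4)) = -1/(-1 + 10) = -1/9 = (⅑)*(-1) = -⅑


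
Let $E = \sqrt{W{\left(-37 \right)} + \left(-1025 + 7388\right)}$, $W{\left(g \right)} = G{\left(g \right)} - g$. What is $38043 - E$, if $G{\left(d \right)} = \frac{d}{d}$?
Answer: $38043 - \sqrt{6401} \approx 37963.0$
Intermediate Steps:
$G{\left(d \right)} = 1$
$W{\left(g \right)} = 1 - g$
$E = \sqrt{6401}$ ($E = \sqrt{\left(1 - -37\right) + \left(-1025 + 7388\right)} = \sqrt{\left(1 + 37\right) + 6363} = \sqrt{38 + 6363} = \sqrt{6401} \approx 80.006$)
$38043 - E = 38043 - \sqrt{6401}$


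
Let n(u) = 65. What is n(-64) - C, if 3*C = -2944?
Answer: 3139/3 ≈ 1046.3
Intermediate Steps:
C = -2944/3 (C = (1/3)*(-2944) = -2944/3 ≈ -981.33)
n(-64) - C = 65 - 1*(-2944/3) = 65 + 2944/3 = 3139/3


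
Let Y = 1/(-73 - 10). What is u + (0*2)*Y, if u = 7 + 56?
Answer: 63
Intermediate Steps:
u = 63
Y = -1/83 (Y = 1/(-83) = -1/83 ≈ -0.012048)
u + (0*2)*Y = 63 + (0*2)*(-1/83) = 63 + 0*(-1/83) = 63 + 0 = 63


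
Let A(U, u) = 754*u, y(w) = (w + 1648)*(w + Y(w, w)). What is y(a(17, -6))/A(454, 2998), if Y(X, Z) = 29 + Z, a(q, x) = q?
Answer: 104895/2260492 ≈ 0.046404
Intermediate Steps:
y(w) = (29 + 2*w)*(1648 + w) (y(w) = (w + 1648)*(w + (29 + w)) = (1648 + w)*(29 + 2*w) = (29 + 2*w)*(1648 + w))
y(a(17, -6))/A(454, 2998) = (47792 + 2*17² + 3325*17)/((754*2998)) = (47792 + 2*289 + 56525)/2260492 = (47792 + 578 + 56525)*(1/2260492) = 104895*(1/2260492) = 104895/2260492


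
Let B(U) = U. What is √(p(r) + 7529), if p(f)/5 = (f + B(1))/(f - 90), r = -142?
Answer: √101351114/116 ≈ 86.787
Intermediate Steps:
p(f) = 5*(1 + f)/(-90 + f) (p(f) = 5*((f + 1)/(f - 90)) = 5*((1 + f)/(-90 + f)) = 5*(1 + f)/(-90 + f))
√(p(r) + 7529) = √(5*(1 - 142)/(-90 - 142) + 7529) = √(5*(-141)/(-232) + 7529) = √(5*(-1/232)*(-141) + 7529) = √(705/232 + 7529) = √(1747433/232) = √101351114/116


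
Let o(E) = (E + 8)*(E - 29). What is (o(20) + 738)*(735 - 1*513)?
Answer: 107892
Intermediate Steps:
o(E) = (-29 + E)*(8 + E) (o(E) = (8 + E)*(-29 + E) = (-29 + E)*(8 + E))
(o(20) + 738)*(735 - 1*513) = ((-232 + 20² - 21*20) + 738)*(735 - 1*513) = ((-232 + 400 - 420) + 738)*(735 - 513) = (-252 + 738)*222 = 486*222 = 107892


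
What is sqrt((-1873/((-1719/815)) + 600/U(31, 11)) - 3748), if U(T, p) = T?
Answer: I*sqrt(896287982267)/17763 ≈ 53.298*I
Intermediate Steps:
sqrt((-1873/((-1719/815)) + 600/U(31, 11)) - 3748) = sqrt((-1873/((-1719/815)) + 600/31) - 3748) = sqrt((-1873/((-1719*1/815)) + 600*(1/31)) - 3748) = sqrt((-1873/(-1719/815) + 600/31) - 3748) = sqrt((-1873*(-815/1719) + 600/31) - 3748) = sqrt((1526495/1719 + 600/31) - 3748) = sqrt(48352745/53289 - 3748) = sqrt(-151374427/53289) = I*sqrt(896287982267)/17763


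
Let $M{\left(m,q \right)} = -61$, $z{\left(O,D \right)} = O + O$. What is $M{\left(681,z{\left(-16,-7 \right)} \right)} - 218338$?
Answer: $-218399$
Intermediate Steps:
$z{\left(O,D \right)} = 2 O$
$M{\left(681,z{\left(-16,-7 \right)} \right)} - 218338 = -61 - 218338 = -218399$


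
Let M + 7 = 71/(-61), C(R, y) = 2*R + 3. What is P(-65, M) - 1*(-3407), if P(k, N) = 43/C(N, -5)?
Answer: 2767268/813 ≈ 3403.8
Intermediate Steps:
C(R, y) = 3 + 2*R
M = -498/61 (M = -7 + 71/(-61) = -7 + 71*(-1/61) = -7 - 71/61 = -498/61 ≈ -8.1639)
P(k, N) = 43/(3 + 2*N)
P(-65, M) - 1*(-3407) = 43/(3 + 2*(-498/61)) - 1*(-3407) = 43/(3 - 996/61) + 3407 = 43/(-813/61) + 3407 = 43*(-61/813) + 3407 = -2623/813 + 3407 = 2767268/813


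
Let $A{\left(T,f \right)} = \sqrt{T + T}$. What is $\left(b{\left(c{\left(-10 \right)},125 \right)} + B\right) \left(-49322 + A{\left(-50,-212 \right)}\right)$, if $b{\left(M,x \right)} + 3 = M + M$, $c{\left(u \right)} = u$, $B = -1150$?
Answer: $57854706 - 11730 i \approx 5.7855 \cdot 10^{7} - 11730.0 i$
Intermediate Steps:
$A{\left(T,f \right)} = \sqrt{2} \sqrt{T}$ ($A{\left(T,f \right)} = \sqrt{2 T} = \sqrt{2} \sqrt{T}$)
$b{\left(M,x \right)} = -3 + 2 M$ ($b{\left(M,x \right)} = -3 + \left(M + M\right) = -3 + 2 M$)
$\left(b{\left(c{\left(-10 \right)},125 \right)} + B\right) \left(-49322 + A{\left(-50,-212 \right)}\right) = \left(\left(-3 + 2 \left(-10\right)\right) - 1150\right) \left(-49322 + \sqrt{2} \sqrt{-50}\right) = \left(\left(-3 - 20\right) - 1150\right) \left(-49322 + \sqrt{2} \cdot 5 i \sqrt{2}\right) = \left(-23 - 1150\right) \left(-49322 + 10 i\right) = - 1173 \left(-49322 + 10 i\right) = 57854706 - 11730 i$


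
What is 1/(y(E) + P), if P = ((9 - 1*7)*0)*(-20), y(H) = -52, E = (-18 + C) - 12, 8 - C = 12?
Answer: -1/52 ≈ -0.019231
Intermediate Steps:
C = -4 (C = 8 - 1*12 = 8 - 12 = -4)
E = -34 (E = (-18 - 4) - 12 = -22 - 12 = -34)
P = 0 (P = ((9 - 7)*0)*(-20) = (2*0)*(-20) = 0*(-20) = 0)
1/(y(E) + P) = 1/(-52 + 0) = 1/(-52) = -1/52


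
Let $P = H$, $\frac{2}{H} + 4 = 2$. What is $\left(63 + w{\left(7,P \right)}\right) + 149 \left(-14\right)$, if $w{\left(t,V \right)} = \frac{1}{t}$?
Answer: $- \frac{14160}{7} \approx -2022.9$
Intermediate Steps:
$H = -1$ ($H = \frac{2}{-4 + 2} = \frac{2}{-2} = 2 \left(- \frac{1}{2}\right) = -1$)
$P = -1$
$\left(63 + w{\left(7,P \right)}\right) + 149 \left(-14\right) = \left(63 + \frac{1}{7}\right) + 149 \left(-14\right) = \left(63 + \frac{1}{7}\right) - 2086 = \frac{442}{7} - 2086 = - \frac{14160}{7}$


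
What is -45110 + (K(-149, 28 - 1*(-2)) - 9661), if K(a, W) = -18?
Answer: -54789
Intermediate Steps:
-45110 + (K(-149, 28 - 1*(-2)) - 9661) = -45110 + (-18 - 9661) = -45110 - 9679 = -54789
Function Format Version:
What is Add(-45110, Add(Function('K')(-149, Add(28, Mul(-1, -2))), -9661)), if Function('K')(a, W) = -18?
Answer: -54789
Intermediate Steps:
Add(-45110, Add(Function('K')(-149, Add(28, Mul(-1, -2))), -9661)) = Add(-45110, Add(-18, -9661)) = Add(-45110, -9679) = -54789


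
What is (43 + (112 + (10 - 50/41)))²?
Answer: 45091225/1681 ≈ 26824.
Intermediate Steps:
(43 + (112 + (10 - 50/41)))² = (43 + (112 + 360/41))² = (43 + 4952/41)² = (6715/41)² = 45091225/1681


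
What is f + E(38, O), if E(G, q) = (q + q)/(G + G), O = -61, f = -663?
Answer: -25255/38 ≈ -664.61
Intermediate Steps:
E(G, q) = q/G (E(G, q) = (2*q)/((2*G)) = (2*q)*(1/(2*G)) = q/G)
f + E(38, O) = -663 - 61/38 = -25255/38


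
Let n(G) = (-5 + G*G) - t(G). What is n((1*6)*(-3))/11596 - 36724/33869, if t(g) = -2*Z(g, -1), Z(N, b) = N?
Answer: -416266577/392744924 ≈ -1.0599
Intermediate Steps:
t(g) = -2*g
n(G) = -5 + G² + 2*G (n(G) = (-5 + G*G) - (-2)*G = (-5 + G²) + 2*G = -5 + G² + 2*G)
n((1*6)*(-3))/11596 - 36724/33869 = (-5 + ((1*6)*(-3))² + 2*((1*6)*(-3)))/11596 - 36724/33869 = (-5 + (6*(-3))² + 2*(6*(-3)))*(1/11596) - 36724*1/33869 = (-5 + (-18)² + 2*(-18))*(1/11596) - 36724/33869 = (-5 + 324 - 36)*(1/11596) - 36724/33869 = 283*(1/11596) - 36724/33869 = 283/11596 - 36724/33869 = -416266577/392744924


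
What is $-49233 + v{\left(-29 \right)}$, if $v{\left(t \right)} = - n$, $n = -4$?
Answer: $-49229$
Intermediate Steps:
$v{\left(t \right)} = 4$ ($v{\left(t \right)} = \left(-1\right) \left(-4\right) = 4$)
$-49233 + v{\left(-29 \right)} = -49233 + 4 = -49229$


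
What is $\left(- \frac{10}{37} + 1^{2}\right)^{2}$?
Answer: $\frac{729}{1369} \approx 0.53251$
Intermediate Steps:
$\left(- \frac{10}{37} + 1^{2}\right)^{2} = \left(\left(-10\right) \frac{1}{37} + 1\right)^{2} = \left(- \frac{10}{37} + 1\right)^{2} = \left(\frac{27}{37}\right)^{2} = \frac{729}{1369}$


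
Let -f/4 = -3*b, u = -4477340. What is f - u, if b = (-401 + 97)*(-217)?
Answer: 5268956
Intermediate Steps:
b = 65968 (b = -304*(-217) = 65968)
f = 791616 (f = -(-12)*65968 = -4*(-197904) = 791616)
f - u = 791616 - 1*(-4477340) = 791616 + 4477340 = 5268956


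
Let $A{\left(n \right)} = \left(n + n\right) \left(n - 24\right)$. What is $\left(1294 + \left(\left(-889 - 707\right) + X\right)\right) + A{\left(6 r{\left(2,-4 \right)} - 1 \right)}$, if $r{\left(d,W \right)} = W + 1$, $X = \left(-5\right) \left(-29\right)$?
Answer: $1477$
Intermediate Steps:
$X = 145$
$r{\left(d,W \right)} = 1 + W$
$A{\left(n \right)} = 2 n \left(-24 + n\right)$
$\left(1294 + \left(\left(-889 - 707\right) + X\right)\right) + A{\left(6 r{\left(2,-4 \right)} - 1 \right)} = \left(1294 + \left(\left(-889 - 707\right) + 145\right)\right) + 2 \left(6 \left(1 - 4\right) - 1\right) \left(-24 + \left(6 \left(1 - 4\right) - 1\right)\right) = \left(1294 + \left(-1596 + 145\right)\right) + 2 \left(6 \left(-3\right) - 1\right) \left(-24 + \left(6 \left(-3\right) - 1\right)\right) = \left(1294 - 1451\right) + 2 \left(-18 - 1\right) \left(-24 - 19\right) = -157 + 2 \left(-19\right) \left(-24 - 19\right) = -157 + 2 \left(-19\right) \left(-43\right) = -157 + 1634 = 1477$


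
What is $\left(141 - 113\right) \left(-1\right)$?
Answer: $-28$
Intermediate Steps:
$\left(141 - 113\right) \left(-1\right) = 28 \left(-1\right) = -28$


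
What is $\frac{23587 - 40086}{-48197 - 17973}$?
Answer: $\frac{16499}{66170} \approx 0.24934$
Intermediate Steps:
$\frac{23587 - 40086}{-48197 - 17973} = - \frac{16499}{-66170} = \left(-16499\right) \left(- \frac{1}{66170}\right) = \frac{16499}{66170}$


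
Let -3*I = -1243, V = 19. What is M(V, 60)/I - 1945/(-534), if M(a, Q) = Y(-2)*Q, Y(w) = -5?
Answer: 1937035/663762 ≈ 2.9183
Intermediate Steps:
M(a, Q) = -5*Q
I = 1243/3 (I = -1/3*(-1243) = 1243/3 ≈ 414.33)
M(V, 60)/I - 1945/(-534) = (-5*60)/(1243/3) - 1945/(-534) = -300*3/1243 - 1945*(-1/534) = -900/1243 + 1945/534 = 1937035/663762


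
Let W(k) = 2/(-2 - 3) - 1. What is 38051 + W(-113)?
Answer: 190248/5 ≈ 38050.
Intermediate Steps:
W(k) = -7/5 (W(k) = 2/(-5) - 1 = 2*(-⅕) - 1 = -⅖ - 1 = -7/5)
38051 + W(-113) = 38051 - 7/5 = 190248/5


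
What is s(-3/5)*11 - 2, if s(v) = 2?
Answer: 20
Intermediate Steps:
s(-3/5)*11 - 2 = 2*11 - 2 = 22 - 2 = 20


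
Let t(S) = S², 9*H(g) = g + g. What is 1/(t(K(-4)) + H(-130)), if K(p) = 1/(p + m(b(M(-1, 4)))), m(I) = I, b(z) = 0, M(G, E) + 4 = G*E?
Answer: -144/4151 ≈ -0.034690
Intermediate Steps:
H(g) = 2*g/9 (H(g) = (g + g)/9 = (2*g)/9 = 2*g/9)
M(G, E) = -4 + E*G (M(G, E) = -4 + G*E = -4 + E*G)
K(p) = 1/p (K(p) = 1/(p + 0) = 1/p)
1/(t(K(-4)) + H(-130)) = 1/((1/(-4))² + (2/9)*(-130)) = 1/((-¼)² - 260/9) = 1/(1/16 - 260/9) = 1/(-4151/144) = -144/4151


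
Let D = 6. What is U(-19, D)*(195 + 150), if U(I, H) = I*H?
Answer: -39330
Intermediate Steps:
U(I, H) = H*I
U(-19, D)*(195 + 150) = (6*(-19))*(195 + 150) = -114*345 = -39330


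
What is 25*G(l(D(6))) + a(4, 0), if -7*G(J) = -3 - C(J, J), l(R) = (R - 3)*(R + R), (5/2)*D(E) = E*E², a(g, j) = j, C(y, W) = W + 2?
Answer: 360413/7 ≈ 51488.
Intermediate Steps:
C(y, W) = 2 + W
D(E) = 2*E³/5 (D(E) = 2*(E*E²)/5 = 2*E³/5)
l(R) = 2*R*(-3 + R) (l(R) = (-3 + R)*(2*R) = 2*R*(-3 + R))
G(J) = 5/7 + J/7 (G(J) = -(-3 - (2 + J))/7 = -(-3 + (-2 - J))/7 = -(-5 - J)/7 = 5/7 + J/7)
25*G(l(D(6))) + a(4, 0) = 25*(5/7 + (2*((⅖)*6³)*(-3 + (⅖)*6³))/7) + 0 = 25*(5/7 + (2*((⅖)*216)*(-3 + (⅖)*216))/7) + 0 = 25*(5/7 + (2*(432/5)*(-3 + 432/5))/7) + 0 = 25*(5/7 + (2*(432/5)*(417/5))/7) + 0 = 25*(5/7 + (⅐)*(360288/25)) + 0 = 25*(5/7 + 360288/175) + 0 = 25*(360413/175) + 0 = 360413/7 + 0 = 360413/7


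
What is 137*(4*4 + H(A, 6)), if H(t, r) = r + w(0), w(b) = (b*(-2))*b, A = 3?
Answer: 3014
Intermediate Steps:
w(b) = -2*b**2 (w(b) = (-2*b)*b = -2*b**2)
H(t, r) = r (H(t, r) = r - 2*0**2 = r - 2*0 = r + 0 = r)
137*(4*4 + H(A, 6)) = 137*(4*4 + 6) = 137*(16 + 6) = 137*22 = 3014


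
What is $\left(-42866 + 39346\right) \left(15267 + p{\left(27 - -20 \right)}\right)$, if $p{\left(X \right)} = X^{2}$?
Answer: $-61515520$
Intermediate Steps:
$\left(-42866 + 39346\right) \left(15267 + p{\left(27 - -20 \right)}\right) = \left(-42866 + 39346\right) \left(15267 + \left(27 - -20\right)^{2}\right) = - 3520 \left(15267 + \left(27 + 20\right)^{2}\right) = - 3520 \left(15267 + 47^{2}\right) = - 3520 \left(15267 + 2209\right) = \left(-3520\right) 17476 = -61515520$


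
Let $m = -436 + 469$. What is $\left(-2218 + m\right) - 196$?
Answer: $-2381$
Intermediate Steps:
$m = 33$
$\left(-2218 + m\right) - 196 = \left(-2218 + 33\right) - 196 = -2185 - 196 = -2381$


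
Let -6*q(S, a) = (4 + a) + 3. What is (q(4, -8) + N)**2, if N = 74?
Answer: 198025/36 ≈ 5500.7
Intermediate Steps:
q(S, a) = -7/6 - a/6 (q(S, a) = -((4 + a) + 3)/6 = -(7 + a)/6 = -7/6 - a/6)
(q(4, -8) + N)**2 = ((-7/6 - 1/6*(-8)) + 74)**2 = ((-7/6 + 4/3) + 74)**2 = (1/6 + 74)**2 = (445/6)**2 = 198025/36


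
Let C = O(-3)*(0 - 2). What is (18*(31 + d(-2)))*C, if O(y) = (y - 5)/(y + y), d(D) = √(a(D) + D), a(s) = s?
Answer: -1488 - 96*I ≈ -1488.0 - 96.0*I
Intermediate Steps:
d(D) = √2*√D (d(D) = √(D + D) = √(2*D) = √2*√D)
O(y) = (-5 + y)/(2*y) (O(y) = (-5 + y)/((2*y)) = (-5 + y)*(1/(2*y)) = (-5 + y)/(2*y))
C = -8/3 (C = ((½)*(-5 - 3)/(-3))*(0 - 2) = ((½)*(-⅓)*(-8))*(-2) = (4/3)*(-2) = -8/3 ≈ -2.6667)
(18*(31 + d(-2)))*C = (18*(31 + √2*√(-2)))*(-8/3) = (18*(31 + √2*(I*√2)))*(-8/3) = (18*(31 + 2*I))*(-8/3) = (558 + 36*I)*(-8/3) = -1488 - 96*I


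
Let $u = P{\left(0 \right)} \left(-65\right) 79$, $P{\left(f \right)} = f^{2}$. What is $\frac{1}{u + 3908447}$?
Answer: $\frac{1}{3908447} \approx 2.5586 \cdot 10^{-7}$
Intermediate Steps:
$u = 0$ ($u = 0^{2} \left(-65\right) 79 = 0 \left(-65\right) 79 = 0 \cdot 79 = 0$)
$\frac{1}{u + 3908447} = \frac{1}{0 + 3908447} = \frac{1}{3908447}$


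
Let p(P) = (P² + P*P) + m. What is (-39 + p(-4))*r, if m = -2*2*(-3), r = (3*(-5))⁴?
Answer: 253125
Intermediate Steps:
r = 50625 (r = (-15)⁴ = 50625)
m = 12 (m = -4*(-3) = 12)
p(P) = 12 + 2*P² (p(P) = (P² + P*P) + 12 = (P² + P²) + 12 = 2*P² + 12 = 12 + 2*P²)
(-39 + p(-4))*r = (-39 + (12 + 2*(-4)²))*50625 = (-39 + (12 + 2*16))*50625 = (-39 + (12 + 32))*50625 = (-39 + 44)*50625 = 5*50625 = 253125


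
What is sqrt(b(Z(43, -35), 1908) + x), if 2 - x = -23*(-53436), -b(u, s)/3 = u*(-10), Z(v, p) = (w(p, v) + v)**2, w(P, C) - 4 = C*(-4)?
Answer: 2*I*sqrt(190069) ≈ 871.94*I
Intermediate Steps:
w(P, C) = 4 - 4*C (w(P, C) = 4 + C*(-4) = 4 - 4*C)
Z(v, p) = (4 - 3*v)**2 (Z(v, p) = ((4 - 4*v) + v)**2 = (4 - 3*v)**2)
b(u, s) = 30*u (b(u, s) = -3*u*(-10) = -(-30)*u = 30*u)
x = -1229026 (x = 2 - (-23)*(-53436) = 2 - 1*1229028 = 2 - 1229028 = -1229026)
sqrt(b(Z(43, -35), 1908) + x) = sqrt(30*(-4 + 3*43)**2 - 1229026) = sqrt(30*(-4 + 129)**2 - 1229026) = sqrt(30*125**2 - 1229026) = sqrt(30*15625 - 1229026) = sqrt(468750 - 1229026) = sqrt(-760276) = 2*I*sqrt(190069)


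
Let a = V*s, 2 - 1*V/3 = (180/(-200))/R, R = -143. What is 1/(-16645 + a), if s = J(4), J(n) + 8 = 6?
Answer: -715/11909728 ≈ -6.0035e-5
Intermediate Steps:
J(n) = -2 (J(n) = -8 + 6 = -2)
s = -2
V = 8553/1430 (V = 6 - 3*180/(-200)/(-143) = 6 - 3*180*(-1/200)*(-1)/143 = 6 - (-27)*(-1)/(10*143) = 6 - 3*9/1430 = 6 - 27/1430 = 8553/1430 ≈ 5.9811)
a = -8553/715 (a = (8553/1430)*(-2) = -8553/715 ≈ -11.962)
1/(-16645 + a) = 1/(-16645 - 8553/715) = 1/(-11909728/715) = -715/11909728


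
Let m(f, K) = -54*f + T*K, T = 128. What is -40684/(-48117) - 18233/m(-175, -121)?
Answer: 1122967253/290530446 ≈ 3.8652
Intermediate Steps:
m(f, K) = -54*f + 128*K
-40684/(-48117) - 18233/m(-175, -121) = -40684/(-48117) - 18233/(-54*(-175) + 128*(-121)) = -40684*(-1/48117) - 18233/(9450 - 15488) = 40684/48117 - 18233/(-6038) = 40684/48117 - 18233*(-1/6038) = 40684/48117 + 18233/6038 = 1122967253/290530446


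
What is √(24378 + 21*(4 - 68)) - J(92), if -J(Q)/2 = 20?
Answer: 40 + √23034 ≈ 191.77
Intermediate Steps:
J(Q) = -40 (J(Q) = -2*20 = -40)
√(24378 + 21*(4 - 68)) - J(92) = √(24378 + 21*(4 - 68)) - 1*(-40) = √(24378 + 21*(-64)) + 40 = √(24378 - 1344) + 40 = √23034 + 40 = 40 + √23034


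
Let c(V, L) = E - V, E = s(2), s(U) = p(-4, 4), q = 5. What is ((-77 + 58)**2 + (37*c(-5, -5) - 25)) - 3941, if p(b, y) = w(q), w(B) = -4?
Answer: -3568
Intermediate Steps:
p(b, y) = -4
s(U) = -4
E = -4
c(V, L) = -4 - V
((-77 + 58)**2 + (37*c(-5, -5) - 25)) - 3941 = ((-77 + 58)**2 + (37*(-4 - 1*(-5)) - 25)) - 3941 = ((-19)**2 + (37*(-4 + 5) - 25)) - 3941 = (361 + (37*1 - 25)) - 3941 = (361 + (37 - 25)) - 3941 = (361 + 12) - 3941 = 373 - 3941 = -3568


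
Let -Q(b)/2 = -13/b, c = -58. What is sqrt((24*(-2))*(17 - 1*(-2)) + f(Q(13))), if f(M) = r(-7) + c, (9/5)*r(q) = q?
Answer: I*sqrt(8765)/3 ≈ 31.207*I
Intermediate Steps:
r(q) = 5*q/9
Q(b) = 26/b (Q(b) = -(-26)/b = 26/b)
f(M) = -557/9 (f(M) = (5/9)*(-7) - 58 = -35/9 - 58 = -557/9)
sqrt((24*(-2))*(17 - 1*(-2)) + f(Q(13))) = sqrt((24*(-2))*(17 - 1*(-2)) - 557/9) = sqrt(-48*(17 + 2) - 557/9) = sqrt(-48*19 - 557/9) = sqrt(-912 - 557/9) = sqrt(-8765/9) = I*sqrt(8765)/3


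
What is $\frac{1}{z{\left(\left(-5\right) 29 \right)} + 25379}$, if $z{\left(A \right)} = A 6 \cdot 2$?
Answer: $\frac{1}{23639} \approx 4.2303 \cdot 10^{-5}$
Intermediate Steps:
$z{\left(A \right)} = 12 A$ ($z{\left(A \right)} = 6 A 2 = 12 A$)
$\frac{1}{z{\left(\left(-5\right) 29 \right)} + 25379} = \frac{1}{12 \left(\left(-5\right) 29\right) + 25379} = \frac{1}{12 \left(-145\right) + 25379} = \frac{1}{-1740 + 25379} = \frac{1}{23639}$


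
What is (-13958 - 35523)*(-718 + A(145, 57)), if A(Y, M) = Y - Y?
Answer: 35527358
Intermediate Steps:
A(Y, M) = 0
(-13958 - 35523)*(-718 + A(145, 57)) = (-13958 - 35523)*(-718 + 0) = -49481*(-718) = 35527358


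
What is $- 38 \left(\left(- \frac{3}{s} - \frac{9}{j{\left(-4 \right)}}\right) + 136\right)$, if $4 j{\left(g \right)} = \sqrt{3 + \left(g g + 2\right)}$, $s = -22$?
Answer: $- \frac{56905}{11} + \frac{456 \sqrt{21}}{7} \approx -4874.7$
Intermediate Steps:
$j{\left(g \right)} = \frac{\sqrt{5 + g^{2}}}{4}$ ($j{\left(g \right)} = \frac{\sqrt{3 + \left(g g + 2\right)}}{4} = \frac{\sqrt{3 + \left(g^{2} + 2\right)}}{4} = \frac{\sqrt{3 + \left(2 + g^{2}\right)}}{4} = \frac{\sqrt{5 + g^{2}}}{4}$)
$- 38 \left(\left(- \frac{3}{s} - \frac{9}{j{\left(-4 \right)}}\right) + 136\right) = - 38 \left(\left(- \frac{3}{-22} - \frac{9}{\frac{1}{4} \sqrt{5 + \left(-4\right)^{2}}}\right) + 136\right) = - 38 \left(\left(\left(-3\right) \left(- \frac{1}{22}\right) - \frac{9}{\frac{1}{4} \sqrt{5 + 16}}\right) + 136\right) = - 38 \left(\left(\frac{3}{22} - \frac{9}{\frac{1}{4} \sqrt{21}}\right) + 136\right) = - 38 \left(\left(\frac{3}{22} - 9 \frac{4 \sqrt{21}}{21}\right) + 136\right) = - 38 \left(\left(\frac{3}{22} - \frac{12 \sqrt{21}}{7}\right) + 136\right) = - 38 \left(\frac{2995}{22} - \frac{12 \sqrt{21}}{7}\right) = - \frac{56905}{11} + \frac{456 \sqrt{21}}{7}$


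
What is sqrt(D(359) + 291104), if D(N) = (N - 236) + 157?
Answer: 6*sqrt(8094) ≈ 539.80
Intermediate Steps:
D(N) = -79 + N (D(N) = (-236 + N) + 157 = -79 + N)
sqrt(D(359) + 291104) = sqrt((-79 + 359) + 291104) = sqrt(280 + 291104) = sqrt(291384) = 6*sqrt(8094)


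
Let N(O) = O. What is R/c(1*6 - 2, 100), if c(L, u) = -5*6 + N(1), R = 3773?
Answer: -3773/29 ≈ -130.10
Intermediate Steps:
c(L, u) = -29 (c(L, u) = -5*6 + 1 = -30 + 1 = -29)
R/c(1*6 - 2, 100) = 3773/(-29) = 3773*(-1/29) = -3773/29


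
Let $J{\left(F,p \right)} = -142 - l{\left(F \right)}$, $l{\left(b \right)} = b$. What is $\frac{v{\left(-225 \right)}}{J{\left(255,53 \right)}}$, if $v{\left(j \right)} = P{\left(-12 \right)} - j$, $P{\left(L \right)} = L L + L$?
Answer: $- \frac{357}{397} \approx -0.89924$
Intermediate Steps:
$P{\left(L \right)} = L + L^{2}$ ($P{\left(L \right)} = L^{2} + L = L + L^{2}$)
$v{\left(j \right)} = 132 - j$ ($v{\left(j \right)} = - 12 \left(1 - 12\right) - j = \left(-12\right) \left(-11\right) - j = 132 - j$)
$J{\left(F,p \right)} = -142 - F$
$\frac{v{\left(-225 \right)}}{J{\left(255,53 \right)}} = \frac{132 - -225}{-142 - 255} = \frac{132 + 225}{-142 - 255} = \frac{357}{-397} = 357 \left(- \frac{1}{397}\right) = - \frac{357}{397}$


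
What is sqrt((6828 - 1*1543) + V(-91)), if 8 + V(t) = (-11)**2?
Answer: sqrt(5398) ≈ 73.471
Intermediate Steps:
V(t) = 113 (V(t) = -8 + (-11)**2 = -8 + 121 = 113)
sqrt((6828 - 1*1543) + V(-91)) = sqrt((6828 - 1*1543) + 113) = sqrt((6828 - 1543) + 113) = sqrt(5285 + 113) = sqrt(5398)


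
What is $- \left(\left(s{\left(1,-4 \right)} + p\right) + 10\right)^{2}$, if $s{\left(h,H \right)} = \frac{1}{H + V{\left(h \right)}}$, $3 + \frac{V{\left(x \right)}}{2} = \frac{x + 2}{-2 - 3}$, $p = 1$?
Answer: $- \frac{373321}{3136} \approx -119.04$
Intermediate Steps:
$V{\left(x \right)} = - \frac{34}{5} - \frac{2 x}{5}$ ($V{\left(x \right)} = -6 + 2 \frac{x + 2}{-2 - 3} = -6 + 2 \frac{2 + x}{-5} = -6 + 2 \left(2 + x\right) \left(- \frac{1}{5}\right) = -6 + 2 \left(- \frac{2}{5} - \frac{x}{5}\right) = -6 - \left(\frac{4}{5} + \frac{2 x}{5}\right) = - \frac{34}{5} - \frac{2 x}{5}$)
$s{\left(h,H \right)} = \frac{1}{- \frac{34}{5} + H - \frac{2 h}{5}}$ ($s{\left(h,H \right)} = \frac{1}{H - \left(\frac{34}{5} + \frac{2 h}{5}\right)} = \frac{1}{- \frac{34}{5} + H - \frac{2 h}{5}}$)
$- \left(\left(s{\left(1,-4 \right)} + p\right) + 10\right)^{2} = - \left(\left(- \frac{5}{34 - -20 + 2 \cdot 1} + 1\right) + 10\right)^{2} = - \left(\left(- \frac{5}{34 + 20 + 2} + 1\right) + 10\right)^{2} = - \left(\left(- \frac{5}{56} + 1\right) + 10\right)^{2} = - \left(\frac{51}{56} + 10\right)^{2} = - \left(\frac{611}{56}\right)^{2} = \left(-1\right) \frac{373321}{3136} = - \frac{373321}{3136}$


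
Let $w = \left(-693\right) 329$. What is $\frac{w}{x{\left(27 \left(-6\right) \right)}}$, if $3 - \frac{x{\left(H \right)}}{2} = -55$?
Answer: $- \frac{227997}{116} \approx -1965.5$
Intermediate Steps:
$x{\left(H \right)} = 116$ ($x{\left(H \right)} = 6 - -110 = 6 + 110 = 116$)
$w = -227997$
$\frac{w}{x{\left(27 \left(-6\right) \right)}} = - \frac{227997}{116}$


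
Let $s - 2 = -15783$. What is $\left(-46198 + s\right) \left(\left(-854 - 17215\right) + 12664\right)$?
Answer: $334996495$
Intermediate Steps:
$s = -15781$ ($s = 2 - 15783 = -15781$)
$\left(-46198 + s\right) \left(\left(-854 - 17215\right) + 12664\right) = \left(-46198 - 15781\right) \left(\left(-854 - 17215\right) + 12664\right) = - 61979 \left(-18069 + 12664\right) = \left(-61979\right) \left(-5405\right) = 334996495$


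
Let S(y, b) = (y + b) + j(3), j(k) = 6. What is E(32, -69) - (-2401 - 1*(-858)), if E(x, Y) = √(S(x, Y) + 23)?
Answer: 1543 + 2*I*√2 ≈ 1543.0 + 2.8284*I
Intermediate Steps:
S(y, b) = 6 + b + y (S(y, b) = (y + b) + 6 = (b + y) + 6 = 6 + b + y)
E(x, Y) = √(29 + Y + x) (E(x, Y) = √((6 + Y + x) + 23) = √(29 + Y + x))
E(32, -69) - (-2401 - 1*(-858)) = √(29 - 69 + 32) - (-2401 - 1*(-858)) = √(-8) - (-2401 + 858) = 2*I*√2 - 1*(-1543) = 2*I*√2 + 1543 = 1543 + 2*I*√2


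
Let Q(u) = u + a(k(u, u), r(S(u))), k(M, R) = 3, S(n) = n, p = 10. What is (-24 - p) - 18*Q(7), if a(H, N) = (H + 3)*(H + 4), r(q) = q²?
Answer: -916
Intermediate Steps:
a(H, N) = (3 + H)*(4 + H)
Q(u) = 42 + u (Q(u) = u + (12 + 3² + 7*3) = u + (12 + 9 + 21) = u + 42 = 42 + u)
(-24 - p) - 18*Q(7) = (-24 - 1*10) - 18*(42 + 7) = (-24 - 10) - 18*49 = -34 - 882 = -916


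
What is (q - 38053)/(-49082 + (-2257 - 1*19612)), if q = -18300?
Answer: 56353/70951 ≈ 0.79425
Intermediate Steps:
(q - 38053)/(-49082 + (-2257 - 1*19612)) = (-18300 - 38053)/(-49082 + (-2257 - 1*19612)) = -56353/(-49082 + (-2257 - 19612)) = -56353/(-49082 - 21869) = -56353/(-70951) = -56353*(-1/70951) = 56353/70951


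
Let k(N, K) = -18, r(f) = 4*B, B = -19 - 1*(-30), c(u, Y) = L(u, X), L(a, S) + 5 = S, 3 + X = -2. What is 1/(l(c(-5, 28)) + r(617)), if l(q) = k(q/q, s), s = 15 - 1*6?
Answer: 1/26 ≈ 0.038462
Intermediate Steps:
X = -5 (X = -3 - 2 = -5)
L(a, S) = -5 + S
c(u, Y) = -10 (c(u, Y) = -5 - 5 = -10)
B = 11 (B = -19 + 30 = 11)
s = 9 (s = 15 - 6 = 9)
r(f) = 44 (r(f) = 4*11 = 44)
l(q) = -18
1/(l(c(-5, 28)) + r(617)) = 1/(-18 + 44) = 1/26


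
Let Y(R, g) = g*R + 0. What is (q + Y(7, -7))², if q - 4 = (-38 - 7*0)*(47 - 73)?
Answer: 889249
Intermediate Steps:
Y(R, g) = R*g (Y(R, g) = R*g + 0 = R*g)
q = 992 (q = 4 + (-38 - 7*0)*(47 - 73) = 4 + (-38 + 0)*(-26) = 4 - 38*(-26) = 4 + 988 = 992)
(q + Y(7, -7))² = (992 + 7*(-7))² = (992 - 49)² = 943² = 889249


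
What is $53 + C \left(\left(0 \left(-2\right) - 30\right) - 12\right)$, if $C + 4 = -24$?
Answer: $1229$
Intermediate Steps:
$C = -28$ ($C = -4 - 24 = -28$)
$53 + C \left(\left(0 \left(-2\right) - 30\right) - 12\right) = 53 - 28 \left(\left(0 \left(-2\right) - 30\right) - 12\right) = 53 - 28 \left(\left(0 - 30\right) - 12\right) = 53 - 28 \left(-30 - 12\right) = 53 - -1176 = 53 + 1176 = 1229$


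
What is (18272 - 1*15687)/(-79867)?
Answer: -2585/79867 ≈ -0.032366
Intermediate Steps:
(18272 - 1*15687)/(-79867) = (18272 - 15687)*(-1/79867) = 2585*(-1/79867) = -2585/79867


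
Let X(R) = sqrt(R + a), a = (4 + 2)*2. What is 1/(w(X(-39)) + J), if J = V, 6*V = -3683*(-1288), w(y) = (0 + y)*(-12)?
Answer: 1778889/1406420486224 + 81*I*sqrt(3)/1406420486224 ≈ 1.2648e-6 + 9.9754e-11*I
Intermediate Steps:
a = 12 (a = 6*2 = 12)
X(R) = sqrt(12 + R) (X(R) = sqrt(R + 12) = sqrt(12 + R))
w(y) = -12*y (w(y) = y*(-12) = -12*y)
V = 2371852/3 (V = (-3683*(-1288))/6 = (1/6)*4743704 = 2371852/3 ≈ 7.9062e+5)
J = 2371852/3 ≈ 7.9062e+5
1/(w(X(-39)) + J) = 1/(-12*sqrt(12 - 39) + 2371852/3) = 1/(-36*I*sqrt(3) + 2371852/3) = 1/(2371852/3 - 36*I*sqrt(3))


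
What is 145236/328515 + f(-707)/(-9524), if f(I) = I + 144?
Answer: 522727203/1042925620 ≈ 0.50121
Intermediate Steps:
f(I) = 144 + I
145236/328515 + f(-707)/(-9524) = 145236/328515 + (144 - 707)/(-9524) = 145236*(1/328515) - 563*(-1/9524) = 48412/109505 + 563/9524 = 522727203/1042925620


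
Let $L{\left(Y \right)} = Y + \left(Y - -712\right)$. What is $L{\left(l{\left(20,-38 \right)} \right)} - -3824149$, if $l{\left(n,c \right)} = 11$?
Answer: $3824883$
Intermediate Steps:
$L{\left(Y \right)} = 712 + 2 Y$ ($L{\left(Y \right)} = Y + \left(Y + 712\right) = Y + \left(712 + Y\right) = 712 + 2 Y$)
$L{\left(l{\left(20,-38 \right)} \right)} - -3824149 = \left(712 + 2 \cdot 11\right) - -3824149 = \left(712 + 22\right) + 3824149 = 734 + 3824149 = 3824883$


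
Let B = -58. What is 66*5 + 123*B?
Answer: -6804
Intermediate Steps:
66*5 + 123*B = 66*5 + 123*(-58) = 330 - 7134 = -6804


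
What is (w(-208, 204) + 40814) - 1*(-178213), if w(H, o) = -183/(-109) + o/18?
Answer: 71626084/327 ≈ 2.1904e+5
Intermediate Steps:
w(H, o) = 183/109 + o/18 (w(H, o) = -183*(-1/109) + o*(1/18) = 183/109 + o/18)
(w(-208, 204) + 40814) - 1*(-178213) = ((183/109 + (1/18)*204) + 40814) - 1*(-178213) = ((183/109 + 34/3) + 40814) + 178213 = (4255/327 + 40814) + 178213 = 13350433/327 + 178213 = 71626084/327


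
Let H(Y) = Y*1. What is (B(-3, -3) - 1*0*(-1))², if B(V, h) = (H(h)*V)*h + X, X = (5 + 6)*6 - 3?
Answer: 1296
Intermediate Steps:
X = 63 (X = 11*6 - 3 = 66 - 3 = 63)
H(Y) = Y
B(V, h) = 63 + V*h² (B(V, h) = (h*V)*h + 63 = (V*h)*h + 63 = V*h² + 63 = 63 + V*h²)
(B(-3, -3) - 1*0*(-1))² = ((63 - 3*(-3)²) - 1*0*(-1))² = ((63 - 3*9) + 0*(-1))² = ((63 - 27) + 0)² = (36 + 0)² = 36² = 1296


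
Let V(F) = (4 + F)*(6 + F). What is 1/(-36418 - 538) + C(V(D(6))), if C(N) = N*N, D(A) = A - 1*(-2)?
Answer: 1043046143/36956 ≈ 28224.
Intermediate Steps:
D(A) = 2 + A (D(A) = A + 2 = 2 + A)
C(N) = N**2
1/(-36418 - 538) + C(V(D(6))) = 1/(-36418 - 538) + (24 + (2 + 6)**2 + 10*(2 + 6))**2 = 1/(-36956) + (24 + 8**2 + 10*8)**2 = -1/36956 + (24 + 64 + 80)**2 = -1/36956 + 168**2 = -1/36956 + 28224 = 1043046143/36956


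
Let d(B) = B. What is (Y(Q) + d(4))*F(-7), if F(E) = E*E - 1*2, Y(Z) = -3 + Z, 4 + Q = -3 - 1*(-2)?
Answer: -188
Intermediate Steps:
Q = -5 (Q = -4 + (-3 - 1*(-2)) = -4 + (-3 + 2) = -4 - 1 = -5)
F(E) = -2 + E**2 (F(E) = E**2 - 2 = -2 + E**2)
(Y(Q) + d(4))*F(-7) = ((-3 - 5) + 4)*(-2 + (-7)**2) = (-8 + 4)*(-2 + 49) = -4*47 = -188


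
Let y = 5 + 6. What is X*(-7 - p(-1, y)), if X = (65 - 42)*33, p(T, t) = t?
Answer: -13662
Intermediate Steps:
y = 11
X = 759 (X = 23*33 = 759)
X*(-7 - p(-1, y)) = 759*(-7 - 1*11) = 759*(-7 - 11) = 759*(-18) = -13662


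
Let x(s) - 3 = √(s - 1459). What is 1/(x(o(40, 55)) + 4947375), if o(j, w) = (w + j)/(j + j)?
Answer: 26386016/130541595073823 - 20*I*√933/391624785221469 ≈ 2.0213e-7 - 1.5599e-12*I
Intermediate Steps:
o(j, w) = (j + w)/(2*j) (o(j, w) = (j + w)/((2*j)) = (j + w)*(1/(2*j)) = (j + w)/(2*j))
x(s) = 3 + √(-1459 + s) (x(s) = 3 + √(s - 1459) = 3 + √(-1459 + s))
1/(x(o(40, 55)) + 4947375) = 1/((3 + √(-1459 + (½)*(40 + 55)/40)) + 4947375) = 1/((3 + √(-1459 + (½)*(1/40)*95)) + 4947375) = 1/((3 + √(-1459 + 19/16)) + 4947375) = 1/((3 + √(-23325/16)) + 4947375) = 1/((3 + 5*I*√933/4) + 4947375) = 1/(4947378 + 5*I*√933/4)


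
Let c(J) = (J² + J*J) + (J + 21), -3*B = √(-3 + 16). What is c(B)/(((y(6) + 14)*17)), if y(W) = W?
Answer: 43/612 - √13/1020 ≈ 0.066727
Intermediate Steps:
B = -√13/3 (B = -√(-3 + 16)/3 = -√13/3 ≈ -1.2019)
c(J) = 21 + J + 2*J² (c(J) = (J² + J²) + (21 + J) = 2*J² + (21 + J) = 21 + J + 2*J²)
c(B)/(((y(6) + 14)*17)) = (21 - √13/3 + 2*(-√13/3)²)/(((6 + 14)*17)) = (21 - √13/3 + 2*(13/9))/((20*17)) = (21 - √13/3 + 26/9)/340 = (215/9 - √13/3)*(1/340) = 43/612 - √13/1020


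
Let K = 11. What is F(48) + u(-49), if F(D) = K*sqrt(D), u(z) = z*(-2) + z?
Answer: 49 + 44*sqrt(3) ≈ 125.21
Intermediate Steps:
u(z) = -z (u(z) = -2*z + z = -z)
F(D) = 11*sqrt(D)
F(48) + u(-49) = 11*sqrt(48) - 1*(-49) = 11*(4*sqrt(3)) + 49 = 44*sqrt(3) + 49 = 49 + 44*sqrt(3)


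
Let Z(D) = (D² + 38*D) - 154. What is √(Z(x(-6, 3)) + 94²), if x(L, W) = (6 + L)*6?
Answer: √8682 ≈ 93.177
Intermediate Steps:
x(L, W) = 36 + 6*L
Z(D) = -154 + D² + 38*D
√(Z(x(-6, 3)) + 94²) = √((-154 + (36 + 6*(-6))² + 38*(36 + 6*(-6))) + 94²) = √((-154 + (36 - 36)² + 38*(36 - 36)) + 8836) = √((-154 + 0² + 38*0) + 8836) = √((-154 + 0 + 0) + 8836) = √(-154 + 8836) = √8682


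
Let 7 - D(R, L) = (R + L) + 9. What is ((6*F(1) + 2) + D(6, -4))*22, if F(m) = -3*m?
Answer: -440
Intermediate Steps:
D(R, L) = -2 - L - R (D(R, L) = 7 - ((R + L) + 9) = 7 - ((L + R) + 9) = 7 - (9 + L + R) = 7 + (-9 - L - R) = -2 - L - R)
((6*F(1) + 2) + D(6, -4))*22 = ((6*(-3*1) + 2) + (-2 - 1*(-4) - 1*6))*22 = ((6*(-3) + 2) + (-2 + 4 - 6))*22 = ((-18 + 2) - 4)*22 = (-16 - 4)*22 = -20*22 = -440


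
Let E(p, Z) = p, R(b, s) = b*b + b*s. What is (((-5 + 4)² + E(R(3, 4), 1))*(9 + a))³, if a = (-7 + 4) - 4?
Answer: 85184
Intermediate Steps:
R(b, s) = b² + b*s
a = -7 (a = -3 - 4 = -7)
(((-5 + 4)² + E(R(3, 4), 1))*(9 + a))³ = (((-5 + 4)² + 3*(3 + 4))*(9 - 7))³ = (((-1)² + 3*7)*2)³ = ((1 + 21)*2)³ = (22*2)³ = 44³ = 85184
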